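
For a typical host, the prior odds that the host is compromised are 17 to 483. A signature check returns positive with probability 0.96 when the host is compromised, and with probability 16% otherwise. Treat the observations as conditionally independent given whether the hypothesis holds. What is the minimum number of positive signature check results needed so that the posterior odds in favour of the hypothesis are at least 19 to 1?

4

Prior odds = 17/483.
Likelihood ratio of a positive result = 0.96/0.16 = 6.
Target odds = 19.
Need (17/483) × 6ⁿ ≥ 19, i.e. 6ⁿ ≥ 9177/17.
6³ = 216 falls short of 9177/17 but 6⁴ = 1296 reaches it, so n = 4.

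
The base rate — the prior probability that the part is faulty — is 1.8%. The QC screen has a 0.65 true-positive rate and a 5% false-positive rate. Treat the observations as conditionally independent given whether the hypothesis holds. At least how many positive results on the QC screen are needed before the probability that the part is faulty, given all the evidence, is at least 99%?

Prior odds = 0.018/0.982 = 9/491.
Likelihood ratio of a positive result = 0.65/0.05 = 13.
Target posterior odds = 0.99/0.01 = 99.
Require 13ⁿ ≥ 99 ÷ (9/491) = 5401.
13³ = 2197 falls short of 5401 but 13⁴ = 28561 reaches it, so n = 4.

4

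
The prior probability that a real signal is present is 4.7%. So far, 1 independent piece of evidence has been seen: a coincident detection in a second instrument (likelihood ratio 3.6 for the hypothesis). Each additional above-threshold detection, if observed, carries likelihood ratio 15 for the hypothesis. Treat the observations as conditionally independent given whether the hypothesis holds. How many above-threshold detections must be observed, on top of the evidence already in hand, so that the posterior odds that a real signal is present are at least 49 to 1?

3

Prior odds = 0.047/0.953 = 47/953.
Bayes factor of the evidence already in hand = 3.6.
Odds after that evidence = (47/953) × 3.6 = 846/4765.
Target odds = 49.
Need 15ⁿ ≥ 49 ÷ (846/4765) = 233485/846.
15² = 225 falls short of 233485/846 but 15³ = 3375 reaches it, so n = 3.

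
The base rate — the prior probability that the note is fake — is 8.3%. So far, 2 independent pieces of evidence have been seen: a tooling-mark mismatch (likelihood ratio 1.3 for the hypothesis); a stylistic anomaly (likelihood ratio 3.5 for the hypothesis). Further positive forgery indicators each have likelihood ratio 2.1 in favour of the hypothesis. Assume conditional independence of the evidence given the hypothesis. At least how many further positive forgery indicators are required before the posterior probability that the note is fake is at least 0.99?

Prior odds = 0.083/0.917 = 83/917.
Combined Bayes factor of the evidence already in hand = 1.3 × 3.5 = 4.55.
Odds after that evidence = (83/917) × 4.55 = 1079/2620.
Target odds = 0.99/0.01 = 99.
Need 2.1ⁿ ≥ 99 ÷ (1079/2620) = 259380/1079.
2.1⁷ ≈180.109 falls short of 259380/1079 but 2.1⁸ ≈378.229 reaches it, so n = 8.

8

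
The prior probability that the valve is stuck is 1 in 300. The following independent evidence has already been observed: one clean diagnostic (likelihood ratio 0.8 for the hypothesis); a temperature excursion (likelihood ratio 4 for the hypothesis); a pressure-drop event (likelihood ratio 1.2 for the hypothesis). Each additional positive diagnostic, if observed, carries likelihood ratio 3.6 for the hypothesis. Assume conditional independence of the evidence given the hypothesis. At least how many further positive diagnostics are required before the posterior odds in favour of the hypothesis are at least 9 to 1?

6

Prior odds = (1/300)/(299/300) = 1/299.
Combined Bayes factor of the evidence already in hand = 0.8 × 4 × 1.2 = 3.84.
Odds after that evidence = (1/299) × 3.84 = 96/7475.
Target odds = 9.
Need 3.6ⁿ ≥ 9 ÷ (96/7475) = 700.78125.
3.6⁵ = 604.66176 falls short of 700.78125 but 3.6⁶ = 34012224/15625 reaches it, so n = 6.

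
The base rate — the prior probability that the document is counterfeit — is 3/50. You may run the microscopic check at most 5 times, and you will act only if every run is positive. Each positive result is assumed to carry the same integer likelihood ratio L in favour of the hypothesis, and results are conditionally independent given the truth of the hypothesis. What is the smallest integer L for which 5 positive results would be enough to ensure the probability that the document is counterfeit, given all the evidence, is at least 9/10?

Prior odds = 0.06/0.94 = 3/47.
Target odds = 0.9/0.1 = 9.
Need L⁵ ≥ 9 ÷ (3/47) = 141.
2⁵ = 32 < 141 ≤ 243 = 3⁵, so L = 3.

3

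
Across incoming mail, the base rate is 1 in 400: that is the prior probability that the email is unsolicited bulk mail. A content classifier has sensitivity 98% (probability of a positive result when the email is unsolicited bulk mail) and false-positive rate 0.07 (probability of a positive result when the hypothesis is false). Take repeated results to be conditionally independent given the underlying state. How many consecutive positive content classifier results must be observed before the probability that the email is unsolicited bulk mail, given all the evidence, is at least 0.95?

Prior odds = 0.0025/0.9975 = 1/399.
Likelihood ratio of a positive result = 0.98/0.07 = 14.
Target posterior odds = 0.95/0.05 = 19.
Require 14ⁿ ≥ 19 ÷ (1/399) = 7581.
14³ = 2744 falls short of 7581 but 14⁴ = 38416 reaches it, so n = 4.

4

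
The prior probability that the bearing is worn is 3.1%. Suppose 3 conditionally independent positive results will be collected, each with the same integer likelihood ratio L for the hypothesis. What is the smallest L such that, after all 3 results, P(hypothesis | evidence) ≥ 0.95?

Prior odds = 0.031/0.969 = 31/969.
Target odds = 0.95/0.05 = 19.
Need L³ ≥ 19 ÷ (31/969) = 18411/31.
8³ = 512 < 18411/31 ≤ 729 = 9³, so L = 9.

9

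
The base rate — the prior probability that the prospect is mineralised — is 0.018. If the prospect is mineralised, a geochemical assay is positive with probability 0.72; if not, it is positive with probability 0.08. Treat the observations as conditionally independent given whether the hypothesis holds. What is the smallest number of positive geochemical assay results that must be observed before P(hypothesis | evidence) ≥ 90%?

Prior odds: 0.018 ÷ 0.982 = 9/491.
Likelihood ratio of a positive = 0.72/0.08 = 9.
Target odds: 0.9 ÷ 0.1 = 9.
Require 9ⁿ ≥ 9 ÷ (9/491) = 491.
9² = 81 falls short of 491 but 9³ = 729 reaches it, so n = 3.

3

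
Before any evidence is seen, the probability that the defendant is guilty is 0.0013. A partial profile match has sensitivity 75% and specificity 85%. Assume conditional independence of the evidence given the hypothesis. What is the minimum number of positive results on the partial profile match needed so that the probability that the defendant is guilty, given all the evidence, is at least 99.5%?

8

Prior odds: 0.0013 ÷ 0.9987 = 13/9987.
False-positive rate = 1 − 0.85 = 0.15; likelihood ratio of a positive = 0.75/0.15 = 5.
Target odds: 0.995 ÷ 0.005 = 199.
Require 5ⁿ ≥ 199 ÷ (13/9987) = 1987413/13.
5⁷ = 78125 falls short of 1987413/13 but 5⁸ = 390625 reaches it, so n = 8.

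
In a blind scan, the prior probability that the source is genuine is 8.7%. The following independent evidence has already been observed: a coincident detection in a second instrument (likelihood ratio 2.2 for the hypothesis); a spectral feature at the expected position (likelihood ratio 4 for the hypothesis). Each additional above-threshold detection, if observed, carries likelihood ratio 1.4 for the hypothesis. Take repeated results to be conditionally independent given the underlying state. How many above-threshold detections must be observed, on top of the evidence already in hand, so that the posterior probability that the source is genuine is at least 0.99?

Prior odds = 0.087/0.913 = 87/913.
Combined Bayes factor of the evidence already in hand = 2.2 × 4 = 8.8.
Odds after that evidence = (87/913) × 8.8 = 348/415.
Target odds = 0.99/0.01 = 99.
Need 1.4ⁿ ≥ 99 ÷ (348/415) = 13695/116.
1.4¹⁴ ≈111.12 falls short of 13695/116 but 1.4¹⁵ ≈155.568 reaches it, so n = 15.

15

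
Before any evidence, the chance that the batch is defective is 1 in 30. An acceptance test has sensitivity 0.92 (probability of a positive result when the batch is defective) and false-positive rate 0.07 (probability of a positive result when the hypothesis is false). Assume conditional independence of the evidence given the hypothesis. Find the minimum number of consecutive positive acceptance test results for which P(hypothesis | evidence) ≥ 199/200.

Prior odds = (1/30)/(29/30) = 1/29.
Likelihood ratio of a positive result = 0.92/0.07 = 92/7.
Target posterior odds = 0.995/0.005 = 199.
Need (1/29) × (92/7)ⁿ ≥ 199, i.e. (92/7)ⁿ ≥ 5771.
(92/7)³ = 778688/343 falls short of 5771 but (92/7)⁴ = 71639296/2401 reaches it, so n = 4.

4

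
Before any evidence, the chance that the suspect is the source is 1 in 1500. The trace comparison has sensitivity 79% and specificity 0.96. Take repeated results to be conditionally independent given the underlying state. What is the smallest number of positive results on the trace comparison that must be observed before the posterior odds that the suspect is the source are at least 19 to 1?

Prior odds = (1/1500)/(1499/1500) = 1/1499.
False-positive rate = 1 − 0.96 = 0.04; likelihood ratio of a positive = 0.79/0.04 = 19.75.
Target odds = 19.
Need (1/1499) × 19.75ⁿ ≥ 19, i.e. 19.75ⁿ ≥ 28481.
19.75³ = 7703.734375 falls short of 28481 but 19.75⁴ = 38950081/256 reaches it, so n = 4.

4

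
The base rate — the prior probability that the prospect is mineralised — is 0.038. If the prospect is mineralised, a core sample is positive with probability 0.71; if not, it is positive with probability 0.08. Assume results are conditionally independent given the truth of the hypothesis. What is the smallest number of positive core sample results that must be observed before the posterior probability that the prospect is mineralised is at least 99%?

Prior odds = 0.038/0.962 = 19/481.
Likelihood ratio of a positive = 0.71/0.08 = 8.875.
Target posterior odds = 0.99/0.01 = 99.
Require 8.875ⁿ ≥ 99 ÷ (19/481) = 47619/19.
8.875³ = 357911/512 falls short of 47619/19 but 8.875⁴ = 25411681/4096 reaches it, so n = 4.

4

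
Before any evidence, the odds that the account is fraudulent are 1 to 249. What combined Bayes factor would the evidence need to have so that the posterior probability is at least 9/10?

2241

Prior odds = 1/249.
Target odds = 0.9/0.1 = 9.
Required Bayes factor = 9 ÷ (1/249) = 2241.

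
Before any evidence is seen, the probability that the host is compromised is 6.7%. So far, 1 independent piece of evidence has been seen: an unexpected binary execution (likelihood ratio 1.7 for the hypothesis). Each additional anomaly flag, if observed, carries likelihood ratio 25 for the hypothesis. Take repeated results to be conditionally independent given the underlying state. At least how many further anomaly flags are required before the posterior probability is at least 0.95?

Prior odds = 0.067/0.933 = 67/933.
Bayes factor of the evidence already in hand = 1.7.
Odds after that evidence = (67/933) × 1.7 = 1139/9330.
Target odds = 0.95/0.05 = 19.
Need 25ⁿ ≥ 19 ÷ (1139/9330) = 177270/1139.
25¹ = 25 falls short of 177270/1139 but 25² = 625 reaches it, so n = 2.

2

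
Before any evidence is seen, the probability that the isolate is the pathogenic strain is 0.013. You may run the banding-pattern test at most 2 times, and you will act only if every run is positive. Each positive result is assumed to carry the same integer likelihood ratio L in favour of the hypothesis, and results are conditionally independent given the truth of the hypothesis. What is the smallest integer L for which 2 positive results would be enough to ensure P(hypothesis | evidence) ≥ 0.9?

27

Prior odds = 0.013/0.987 = 13/987.
Target odds = 0.9/0.1 = 9.
Need L² ≥ 9 ÷ (13/987) = 8883/13.
26² = 676 < 8883/13 ≤ 729 = 27², so L = 27.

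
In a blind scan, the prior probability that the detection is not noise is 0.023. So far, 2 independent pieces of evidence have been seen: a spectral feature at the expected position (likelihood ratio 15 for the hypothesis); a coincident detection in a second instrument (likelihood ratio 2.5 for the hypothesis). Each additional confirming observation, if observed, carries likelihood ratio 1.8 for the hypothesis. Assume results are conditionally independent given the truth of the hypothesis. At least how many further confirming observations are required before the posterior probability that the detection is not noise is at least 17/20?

Prior odds = 0.023/0.977 = 23/977.
Combined Bayes factor of the evidence already in hand = 15 × 2.5 = 37.5.
Odds after that evidence = (23/977) × 37.5 = 1725/1954.
Target odds = 0.85/0.15 = 17/3.
Need 1.8ⁿ ≥ 17/3 ÷ (1725/1954) = 33218/5175.
1.8³ = 5.832 falls short of 33218/5175 but 1.8⁴ = 10.4976 reaches it, so n = 4.

4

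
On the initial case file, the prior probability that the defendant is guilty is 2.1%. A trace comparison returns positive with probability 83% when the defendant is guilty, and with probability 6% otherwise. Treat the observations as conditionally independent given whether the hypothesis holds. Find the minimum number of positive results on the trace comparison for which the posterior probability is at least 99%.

Prior odds: 0.021 ÷ 0.979 = 21/979.
Likelihood ratio of a positive result = 0.83/0.06 = 83/6.
Target odds: 0.99 ÷ 0.01 = 99.
Need (21/979) × (83/6)ⁿ ≥ 99, i.e. (83/6)ⁿ ≥ 32307/7.
(83/6)³ = 571787/216 falls short of 32307/7 but (83/6)⁴ = 47458321/1296 reaches it, so n = 4.

4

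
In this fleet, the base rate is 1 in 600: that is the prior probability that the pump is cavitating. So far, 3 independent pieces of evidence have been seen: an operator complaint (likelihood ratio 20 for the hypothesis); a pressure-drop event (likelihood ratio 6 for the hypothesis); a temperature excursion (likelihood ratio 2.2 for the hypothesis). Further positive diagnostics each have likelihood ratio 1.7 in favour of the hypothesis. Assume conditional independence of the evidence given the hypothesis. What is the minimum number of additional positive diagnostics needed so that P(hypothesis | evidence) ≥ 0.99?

Prior odds = (1/600)/(599/600) = 1/599.
Combined Bayes factor of the evidence already in hand = 20 × 6 × 2.2 = 264.
Odds after that evidence = (1/599) × 264 = 264/599.
Target odds = 0.99/0.01 = 99.
Need 1.7ⁿ ≥ 99 ÷ (264/599) = 224.625.
1.7¹⁰ ≈201.599 falls short of 224.625 but 1.7¹¹ ≈342.719 reaches it, so n = 11.

11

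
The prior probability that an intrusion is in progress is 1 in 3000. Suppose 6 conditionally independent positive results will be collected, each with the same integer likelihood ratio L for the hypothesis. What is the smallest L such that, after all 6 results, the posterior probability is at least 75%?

Prior odds = (1/3000)/(2999/3000) = 1/2999.
Target odds = 0.75/0.25 = 3.
Need L⁶ ≥ 3 ÷ (1/2999) = 8997.
4⁶ = 4096 < 8997 ≤ 15625 = 5⁶, so L = 5.

5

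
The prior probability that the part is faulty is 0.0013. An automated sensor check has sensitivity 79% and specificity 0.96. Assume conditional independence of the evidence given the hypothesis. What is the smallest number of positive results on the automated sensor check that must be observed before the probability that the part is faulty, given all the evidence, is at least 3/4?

Prior odds: 0.0013 ÷ 0.9987 = 13/9987.
False-positive rate = 1 − 0.96 = 0.04; likelihood ratio of a positive = 0.79/0.04 = 19.75.
Target posterior odds = 0.75/0.25 = 3.
Require 19.75ⁿ ≥ 3 ÷ (13/9987) = 29961/13.
19.75² = 390.0625 falls short of 29961/13 but 19.75³ = 7703.734375 reaches it, so n = 3.

3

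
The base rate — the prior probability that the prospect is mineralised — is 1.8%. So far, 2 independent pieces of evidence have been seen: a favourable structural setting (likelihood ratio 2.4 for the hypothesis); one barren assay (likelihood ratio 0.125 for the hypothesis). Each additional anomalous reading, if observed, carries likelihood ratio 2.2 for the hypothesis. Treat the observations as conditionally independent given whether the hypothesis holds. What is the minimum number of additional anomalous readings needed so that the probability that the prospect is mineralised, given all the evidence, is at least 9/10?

10

Prior odds = 0.018/0.982 = 9/491.
Combined Bayes factor of the evidence already in hand = 2.4 × 0.125 = 0.3.
Odds after that evidence = (9/491) × 0.3 = 27/4910.
Target odds = 0.9/0.1 = 9.
Need 2.2ⁿ ≥ 9 ÷ (27/4910) = 4910/3.
2.2⁹ ≈1207.27 falls short of 4910/3 but 2.2¹⁰ ≈2655.99 reaches it, so n = 10.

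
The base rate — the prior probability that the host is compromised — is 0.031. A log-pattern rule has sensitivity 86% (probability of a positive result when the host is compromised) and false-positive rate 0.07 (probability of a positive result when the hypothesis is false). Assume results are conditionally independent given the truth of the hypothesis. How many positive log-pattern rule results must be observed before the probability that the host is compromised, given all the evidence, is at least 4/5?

2

Prior odds: 0.031 ÷ 0.969 = 31/969.
Likelihood ratio of a positive result = 0.86/0.07 = 86/7.
Target odds: 0.8 ÷ 0.2 = 4.
Need (31/969) × (86/7)ⁿ ≥ 4, i.e. (86/7)ⁿ ≥ 3876/31.
(86/7)¹ = 86/7 falls short of 3876/31 but (86/7)² = 7396/49 reaches it, so n = 2.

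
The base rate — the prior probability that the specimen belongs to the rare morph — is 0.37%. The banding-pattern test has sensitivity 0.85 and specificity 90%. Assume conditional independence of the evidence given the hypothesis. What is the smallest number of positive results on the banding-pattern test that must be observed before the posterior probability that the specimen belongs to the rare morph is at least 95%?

Prior odds: 0.0037 ÷ 0.9963 = 37/9963.
False-positive rate = 1 − 0.9 = 0.1; likelihood ratio of a positive = 0.85/0.1 = 8.5.
Target posterior odds = 0.95/0.05 = 19.
Need (37/9963) × 8.5ⁿ ≥ 19, i.e. 8.5ⁿ ≥ 189297/37.
8.5³ = 614.125 falls short of 189297/37 but 8.5⁴ = 5220.0625 reaches it, so n = 4.

4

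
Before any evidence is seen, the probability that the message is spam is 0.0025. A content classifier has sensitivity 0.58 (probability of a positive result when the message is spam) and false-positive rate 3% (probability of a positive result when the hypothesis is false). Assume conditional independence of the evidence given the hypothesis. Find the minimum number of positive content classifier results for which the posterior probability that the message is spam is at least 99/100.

Prior odds: 0.0025 ÷ 0.9975 = 1/399.
Likelihood ratio of a positive result = 0.58/0.03 = 58/3.
Target odds: 0.99 ÷ 0.01 = 99.
Require (58/3)ⁿ ≥ 99 ÷ (1/399) = 39501.
(58/3)³ = 195112/27 falls short of 39501 but (58/3)⁴ = 11316496/81 reaches it, so n = 4.

4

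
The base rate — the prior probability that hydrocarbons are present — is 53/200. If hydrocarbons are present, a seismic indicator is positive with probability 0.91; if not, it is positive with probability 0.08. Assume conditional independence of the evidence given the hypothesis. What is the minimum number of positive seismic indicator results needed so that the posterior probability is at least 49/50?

3

Prior odds = 0.265/0.735 = 53/147.
Likelihood ratio of a positive = 0.91/0.08 = 11.375.
Target odds: 0.98 ÷ 0.02 = 49.
Require 11.375ⁿ ≥ 49 ÷ (53/147) = 7203/53.
11.375² = 129.390625 falls short of 7203/53 but 11.375³ = 753571/512 reaches it, so n = 3.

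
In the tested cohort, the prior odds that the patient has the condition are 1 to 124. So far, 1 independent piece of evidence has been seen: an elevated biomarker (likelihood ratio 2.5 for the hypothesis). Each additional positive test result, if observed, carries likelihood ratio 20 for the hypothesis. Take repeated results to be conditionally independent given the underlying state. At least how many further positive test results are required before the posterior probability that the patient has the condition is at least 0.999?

4

Prior odds = 1/124.
Bayes factor of the evidence already in hand = 2.5.
Odds after that evidence = (1/124) × 2.5 = 5/248.
Target odds = 0.999/0.001 = 999.
Need 20ⁿ ≥ 999 ÷ (5/248) = 49550.4.
20³ = 8000 falls short of 49550.4 but 20⁴ = 160000 reaches it, so n = 4.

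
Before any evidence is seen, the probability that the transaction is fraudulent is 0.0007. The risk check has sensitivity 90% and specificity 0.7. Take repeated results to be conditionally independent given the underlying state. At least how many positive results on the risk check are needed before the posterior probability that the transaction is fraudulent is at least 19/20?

Prior odds = 0.0007/0.9993 = 7/9993.
False-positive rate = 1 − 0.7 = 0.3; likelihood ratio of a positive = 0.9/0.3 = 3.
Target posterior odds = 0.95/0.05 = 19.
Need (7/9993) × 3ⁿ ≥ 19, i.e. 3ⁿ ≥ 189867/7.
3⁹ = 19683 falls short of 189867/7 but 3¹⁰ = 59049 reaches it, so n = 10.

10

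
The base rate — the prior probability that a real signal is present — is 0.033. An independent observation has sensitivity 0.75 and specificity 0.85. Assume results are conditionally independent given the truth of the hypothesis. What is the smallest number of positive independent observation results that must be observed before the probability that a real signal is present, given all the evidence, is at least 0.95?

4

Prior odds: 0.033 ÷ 0.967 = 33/967.
False-positive rate = 1 − 0.85 = 0.15; likelihood ratio of a positive = 0.75/0.15 = 5.
Target posterior odds = 0.95/0.05 = 19.
Require 5ⁿ ≥ 19 ÷ (33/967) = 18373/33.
5³ = 125 falls short of 18373/33 but 5⁴ = 625 reaches it, so n = 4.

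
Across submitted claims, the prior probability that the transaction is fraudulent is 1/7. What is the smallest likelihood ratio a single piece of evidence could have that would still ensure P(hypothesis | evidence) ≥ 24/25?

144

Prior odds = (1/7)/(6/7) = 1/6.
Target odds = 0.96/0.04 = 24.
Required Bayes factor = 24 ÷ (1/6) = 144.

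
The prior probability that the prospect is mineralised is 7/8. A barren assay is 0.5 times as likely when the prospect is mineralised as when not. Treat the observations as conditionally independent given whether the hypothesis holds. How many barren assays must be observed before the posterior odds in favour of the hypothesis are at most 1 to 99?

Prior odds: 0.875 ÷ 0.125 = 7.
Likelihood ratio per barren assay = 0.5.
Target odds = 1/99.
Require 0.5ⁿ ≤ 1/99 ÷ 7 = 1/693.
0.5⁹ = 0.001953125 is still above 1/693 but 0.5¹⁰ = 1/1024 is at or below it, so n = 10.

10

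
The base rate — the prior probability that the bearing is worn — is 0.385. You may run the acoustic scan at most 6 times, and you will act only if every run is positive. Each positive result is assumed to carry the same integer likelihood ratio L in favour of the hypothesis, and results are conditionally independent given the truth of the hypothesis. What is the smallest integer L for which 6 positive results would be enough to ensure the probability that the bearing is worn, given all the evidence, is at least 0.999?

4

Prior odds = 0.385/0.615 = 77/123.
Target odds = 0.999/0.001 = 999.
Need L⁶ ≥ 999 ÷ (77/123) = 122877/77.
3⁶ = 729 < 122877/77 ≤ 4096 = 4⁶, so L = 4.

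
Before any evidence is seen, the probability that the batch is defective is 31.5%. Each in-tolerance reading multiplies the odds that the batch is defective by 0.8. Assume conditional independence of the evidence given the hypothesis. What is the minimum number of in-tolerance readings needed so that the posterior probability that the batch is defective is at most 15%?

Prior odds = 0.315/0.685 = 63/137.
Likelihood ratio per in-tolerance reading = 0.8.
Target odds: 0.15 ÷ 0.85 = 3/17.
Require 0.8ⁿ ≤ 3/17 ÷ (63/137) = 137/357.
0.8⁴ = 0.4096 is still above 137/357 but 0.8⁵ = 0.32768 is at or below it, so n = 5.

5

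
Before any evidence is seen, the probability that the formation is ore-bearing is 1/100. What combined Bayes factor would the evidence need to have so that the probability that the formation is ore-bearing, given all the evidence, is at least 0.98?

Prior odds = 0.01/0.99 = 1/99.
Target odds = 0.98/0.02 = 49.
Required Bayes factor = 49 ÷ (1/99) = 4851.

4851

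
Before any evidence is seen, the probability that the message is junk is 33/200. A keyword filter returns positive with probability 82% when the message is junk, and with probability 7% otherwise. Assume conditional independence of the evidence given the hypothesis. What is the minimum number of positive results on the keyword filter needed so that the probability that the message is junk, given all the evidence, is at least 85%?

Prior odds = 0.165/0.835 = 33/167.
Likelihood ratio of a positive result = 0.82/0.07 = 82/7.
Target posterior odds = 0.85/0.15 = 17/3.
Require (82/7)ⁿ ≥ 17/3 ÷ (33/167) = 2839/99.
(82/7)¹ = 82/7 falls short of 2839/99 but (82/7)² = 6724/49 reaches it, so n = 2.

2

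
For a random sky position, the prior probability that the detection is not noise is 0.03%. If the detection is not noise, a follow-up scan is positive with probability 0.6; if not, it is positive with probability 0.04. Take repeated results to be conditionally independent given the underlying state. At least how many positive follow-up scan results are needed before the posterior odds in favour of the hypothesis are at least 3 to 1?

Prior odds: 0.0003 ÷ 0.9997 = 3/9997.
Likelihood ratio of a positive = 0.6/0.04 = 15.
Target odds = 3.
Require 15ⁿ ≥ 3 ÷ (3/9997) = 9997.
15³ = 3375 falls short of 9997 but 15⁴ = 50625 reaches it, so n = 4.

4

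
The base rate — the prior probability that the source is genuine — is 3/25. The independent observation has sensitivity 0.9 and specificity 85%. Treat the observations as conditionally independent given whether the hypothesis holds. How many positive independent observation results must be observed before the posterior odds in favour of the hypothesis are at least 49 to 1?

4

Prior odds: 0.12 ÷ 0.88 = 3/22.
False-positive rate = 1 − 0.85 = 0.15; likelihood ratio of a positive = 0.9/0.15 = 6.
Target odds = 49.
Need (3/22) × 6ⁿ ≥ 49, i.e. 6ⁿ ≥ 1078/3.
6³ = 216 falls short of 1078/3 but 6⁴ = 1296 reaches it, so n = 4.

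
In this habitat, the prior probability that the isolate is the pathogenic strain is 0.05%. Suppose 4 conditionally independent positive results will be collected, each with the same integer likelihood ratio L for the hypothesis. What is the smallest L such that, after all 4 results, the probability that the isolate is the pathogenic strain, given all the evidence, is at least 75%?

9

Prior odds = 0.0005/0.9995 = 1/1999.
Target odds = 0.75/0.25 = 3.
Need L⁴ ≥ 3 ÷ (1/1999) = 5997.
8⁴ = 4096 < 5997 ≤ 6561 = 9⁴, so L = 9.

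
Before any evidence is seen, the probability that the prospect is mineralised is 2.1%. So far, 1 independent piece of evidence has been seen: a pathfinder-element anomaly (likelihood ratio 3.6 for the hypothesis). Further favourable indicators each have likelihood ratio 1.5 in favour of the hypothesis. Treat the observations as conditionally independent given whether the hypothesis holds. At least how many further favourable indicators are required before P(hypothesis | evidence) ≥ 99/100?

18

Prior odds = 0.021/0.979 = 21/979.
Bayes factor of the evidence already in hand = 3.6.
Odds after that evidence = (21/979) × 3.6 = 378/4895.
Target odds = 0.99/0.01 = 99.
Need 1.5ⁿ ≥ 99 ÷ (378/4895) = 53845/42.
1.5¹⁷ = 129140163/131072 falls short of 53845/42 but 1.5¹⁸ = 387420489/262144 reaches it, so n = 18.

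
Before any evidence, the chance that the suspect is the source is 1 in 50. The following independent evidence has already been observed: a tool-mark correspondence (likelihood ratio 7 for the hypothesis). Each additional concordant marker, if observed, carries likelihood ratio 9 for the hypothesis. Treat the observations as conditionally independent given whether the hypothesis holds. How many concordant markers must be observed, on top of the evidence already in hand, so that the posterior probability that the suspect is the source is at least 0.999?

Prior odds = 0.02/0.98 = 1/49.
Bayes factor of the evidence already in hand = 7.
Odds after that evidence = (1/49) × 7 = 1/7.
Target odds = 0.999/0.001 = 999.
Need 9ⁿ ≥ 999 ÷ (1/7) = 6993.
9⁴ = 6561 falls short of 6993 but 9⁵ = 59049 reaches it, so n = 5.

5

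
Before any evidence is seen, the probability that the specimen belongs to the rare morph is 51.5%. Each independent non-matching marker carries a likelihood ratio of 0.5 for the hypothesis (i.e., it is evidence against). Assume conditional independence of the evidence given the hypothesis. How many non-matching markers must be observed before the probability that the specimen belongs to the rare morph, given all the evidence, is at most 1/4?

Prior odds: 0.515 ÷ 0.485 = 103/97.
Likelihood ratio per non-matching marker = 0.5.
Target odds: 0.25 ÷ 0.75 = 1/3.
Require 0.5ⁿ ≤ 1/3 ÷ (103/97) = 97/309.
0.5¹ = 0.5 is still above 97/309 but 0.5² = 0.25 is at or below it, so n = 2.

2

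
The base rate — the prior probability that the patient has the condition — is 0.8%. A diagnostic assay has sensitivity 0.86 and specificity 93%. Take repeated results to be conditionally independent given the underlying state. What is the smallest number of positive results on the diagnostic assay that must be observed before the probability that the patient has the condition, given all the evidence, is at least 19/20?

4

Prior odds: 0.008 ÷ 0.992 = 1/124.
False-positive rate = 1 − 0.93 = 0.07; likelihood ratio of a positive = 0.86/0.07 = 86/7.
Target odds: 0.95 ÷ 0.05 = 19.
Need (1/124) × (86/7)ⁿ ≥ 19, i.e. (86/7)ⁿ ≥ 2356.
(86/7)³ = 636056/343 falls short of 2356 but (86/7)⁴ = 54700816/2401 reaches it, so n = 4.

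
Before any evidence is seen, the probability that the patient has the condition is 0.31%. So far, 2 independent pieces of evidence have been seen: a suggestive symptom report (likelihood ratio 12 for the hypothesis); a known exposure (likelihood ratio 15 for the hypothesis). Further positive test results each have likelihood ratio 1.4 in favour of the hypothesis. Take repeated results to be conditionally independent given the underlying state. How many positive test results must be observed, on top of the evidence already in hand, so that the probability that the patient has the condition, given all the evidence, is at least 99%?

16

Prior odds = 0.0031/0.9969 = 31/9969.
Combined Bayes factor of the evidence already in hand = 12 × 15 = 180.
Odds after that evidence = (31/9969) × 180 = 1860/3323.
Target odds = 0.99/0.01 = 99.
Need 1.4ⁿ ≥ 99 ÷ (1860/3323) = 109659/620.
1.4¹⁵ ≈155.568 falls short of 109659/620 but 1.4¹⁶ ≈217.795 reaches it, so n = 16.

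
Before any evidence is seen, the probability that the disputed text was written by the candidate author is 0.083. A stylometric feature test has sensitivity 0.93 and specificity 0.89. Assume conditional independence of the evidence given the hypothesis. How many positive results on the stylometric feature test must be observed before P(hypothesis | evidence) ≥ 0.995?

Prior odds = 0.083/0.917 = 83/917.
False-positive rate = 1 − 0.89 = 0.11; likelihood ratio of a positive = 0.93/0.11 = 93/11.
Target posterior odds = 0.995/0.005 = 199.
Require (93/11)ⁿ ≥ 199 ÷ (83/917) = 182483/83.
(93/11)³ = 804357/1331 falls short of 182483/83 but (93/11)⁴ = 74805201/14641 reaches it, so n = 4.

4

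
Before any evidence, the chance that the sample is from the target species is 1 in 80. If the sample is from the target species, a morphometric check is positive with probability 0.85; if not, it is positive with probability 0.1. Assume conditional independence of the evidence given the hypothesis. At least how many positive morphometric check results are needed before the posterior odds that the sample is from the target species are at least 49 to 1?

4

Prior odds: 0.0125 ÷ 0.9875 = 1/79.
Likelihood ratio of a positive = 0.85/0.1 = 8.5.
Target odds = 49.
Require 8.5ⁿ ≥ 49 ÷ (1/79) = 3871.
8.5³ = 614.125 falls short of 3871 but 8.5⁴ = 5220.0625 reaches it, so n = 4.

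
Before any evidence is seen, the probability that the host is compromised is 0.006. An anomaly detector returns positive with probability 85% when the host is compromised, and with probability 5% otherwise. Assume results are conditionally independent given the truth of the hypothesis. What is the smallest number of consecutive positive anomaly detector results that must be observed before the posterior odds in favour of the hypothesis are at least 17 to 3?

3

Prior odds: 0.006 ÷ 0.994 = 3/497.
Likelihood ratio of a positive result = 0.85/0.05 = 17.
Target odds = 17/3.
Need (3/497) × 17ⁿ ≥ 17/3, i.e. 17ⁿ ≥ 8449/9.
17² = 289 falls short of 8449/9 but 17³ = 4913 reaches it, so n = 3.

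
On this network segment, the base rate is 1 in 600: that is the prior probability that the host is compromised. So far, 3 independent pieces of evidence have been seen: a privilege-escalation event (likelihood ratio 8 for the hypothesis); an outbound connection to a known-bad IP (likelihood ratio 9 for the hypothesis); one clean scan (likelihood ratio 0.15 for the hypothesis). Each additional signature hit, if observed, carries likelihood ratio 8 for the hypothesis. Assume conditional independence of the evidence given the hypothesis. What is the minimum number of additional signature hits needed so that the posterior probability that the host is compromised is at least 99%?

Prior odds = (1/600)/(599/600) = 1/599.
Combined Bayes factor of the evidence already in hand = 8 × 9 × 0.15 = 10.8.
Odds after that evidence = (1/599) × 10.8 = 54/2995.
Target odds = 0.99/0.01 = 99.
Need 8ⁿ ≥ 99 ÷ (54/2995) = 32945/6.
8⁴ = 4096 falls short of 32945/6 but 8⁵ = 32768 reaches it, so n = 5.

5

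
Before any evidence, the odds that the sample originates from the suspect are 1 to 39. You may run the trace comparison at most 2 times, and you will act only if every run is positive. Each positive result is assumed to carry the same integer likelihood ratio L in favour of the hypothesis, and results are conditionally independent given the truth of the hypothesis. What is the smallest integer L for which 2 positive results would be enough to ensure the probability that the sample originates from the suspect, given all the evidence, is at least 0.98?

Prior odds = 1/39.
Target odds = 0.98/0.02 = 49.
Need L² ≥ 49 ÷ (1/39) = 1911.
43² = 1849 < 1911 ≤ 1936 = 44², so L = 44.

44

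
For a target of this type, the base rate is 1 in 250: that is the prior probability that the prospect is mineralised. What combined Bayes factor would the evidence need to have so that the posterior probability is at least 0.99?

24651

Prior odds = 0.004/0.996 = 1/249.
Target odds = 0.99/0.01 = 99.
Required Bayes factor = 99 ÷ (1/249) = 24651.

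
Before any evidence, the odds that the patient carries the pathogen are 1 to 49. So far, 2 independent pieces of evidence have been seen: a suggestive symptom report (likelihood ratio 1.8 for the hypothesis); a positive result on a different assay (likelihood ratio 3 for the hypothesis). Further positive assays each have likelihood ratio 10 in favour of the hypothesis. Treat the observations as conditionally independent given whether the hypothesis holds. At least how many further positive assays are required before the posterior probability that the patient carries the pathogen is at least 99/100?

3

Prior odds = 1/49.
Combined Bayes factor of the evidence already in hand = 1.8 × 3 = 5.4.
Odds after that evidence = (1/49) × 5.4 = 27/245.
Target odds = 0.99/0.01 = 99.
Need 10ⁿ ≥ 99 ÷ (27/245) = 2695/3.
10² = 100 falls short of 2695/3 but 10³ = 1000 reaches it, so n = 3.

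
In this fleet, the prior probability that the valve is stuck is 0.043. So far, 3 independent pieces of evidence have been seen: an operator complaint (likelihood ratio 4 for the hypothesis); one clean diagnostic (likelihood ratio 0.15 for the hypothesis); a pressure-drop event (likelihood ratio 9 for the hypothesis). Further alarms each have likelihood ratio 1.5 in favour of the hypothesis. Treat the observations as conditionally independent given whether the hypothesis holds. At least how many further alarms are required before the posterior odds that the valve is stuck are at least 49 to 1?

Prior odds = 0.043/0.957 = 43/957.
Combined Bayes factor of the evidence already in hand = 4 × 0.15 × 9 = 5.4.
Odds after that evidence = (43/957) × 5.4 = 387/1595.
Target odds = 49.
Need 1.5ⁿ ≥ 49 ÷ (387/1595) = 78155/387.
1.5¹³ = 1594323/8192 falls short of 78155/387 but 1.5¹⁴ = 4782969/16384 reaches it, so n = 14.

14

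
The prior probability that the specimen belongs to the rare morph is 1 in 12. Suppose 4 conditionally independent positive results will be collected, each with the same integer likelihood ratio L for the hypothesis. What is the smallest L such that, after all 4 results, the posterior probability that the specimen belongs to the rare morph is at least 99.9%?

11

Prior odds = (1/12)/(11/12) = 1/11.
Target odds = 0.999/0.001 = 999.
Need L⁴ ≥ 999 ÷ (1/11) = 10989.
10⁴ = 10000 < 10989 ≤ 14641 = 11⁴, so L = 11.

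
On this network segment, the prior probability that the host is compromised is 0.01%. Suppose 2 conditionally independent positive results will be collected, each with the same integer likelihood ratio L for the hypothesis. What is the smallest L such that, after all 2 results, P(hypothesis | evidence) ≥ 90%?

300

Prior odds = 0.0001/0.9999 = 1/9999.
Target odds = 0.9/0.1 = 9.
Need L² ≥ 9 ÷ (1/9999) = 89991.
299² = 89401 < 89991 ≤ 90000 = 300², so L = 300.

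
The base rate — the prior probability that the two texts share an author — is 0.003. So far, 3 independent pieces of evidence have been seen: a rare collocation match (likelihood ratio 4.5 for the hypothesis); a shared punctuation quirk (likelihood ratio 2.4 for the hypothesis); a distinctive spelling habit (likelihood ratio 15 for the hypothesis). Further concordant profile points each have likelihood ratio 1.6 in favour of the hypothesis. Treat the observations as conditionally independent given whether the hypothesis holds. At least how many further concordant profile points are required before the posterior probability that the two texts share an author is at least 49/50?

Prior odds = 0.003/0.997 = 3/997.
Combined Bayes factor of the evidence already in hand = 4.5 × 2.4 × 15 = 162.
Odds after that evidence = (3/997) × 162 = 486/997.
Target odds = 0.98/0.02 = 49.
Need 1.6ⁿ ≥ 49 ÷ (486/997) = 48853/486.
1.6⁹ = 134217728/1953125 falls short of 48853/486 but 1.6¹⁰ ≈109.951 reaches it, so n = 10.

10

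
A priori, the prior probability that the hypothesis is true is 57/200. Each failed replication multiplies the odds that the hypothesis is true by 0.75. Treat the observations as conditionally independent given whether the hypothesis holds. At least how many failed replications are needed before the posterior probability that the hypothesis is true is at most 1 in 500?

19

Prior odds: 0.285 ÷ 0.715 = 57/143.
Likelihood ratio per failed replication = 0.75.
Target odds: 0.002 ÷ 0.998 = 1/499.
Need (57/143) × 0.75ⁿ ≤ 1/499, i.e. 0.75ⁿ ≤ 143/28443.
0.75¹⁸ ≈0.00563771 is still above 143/28443 but 0.75¹⁹ ≈0.00422828 is at or below it, so n = 19.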